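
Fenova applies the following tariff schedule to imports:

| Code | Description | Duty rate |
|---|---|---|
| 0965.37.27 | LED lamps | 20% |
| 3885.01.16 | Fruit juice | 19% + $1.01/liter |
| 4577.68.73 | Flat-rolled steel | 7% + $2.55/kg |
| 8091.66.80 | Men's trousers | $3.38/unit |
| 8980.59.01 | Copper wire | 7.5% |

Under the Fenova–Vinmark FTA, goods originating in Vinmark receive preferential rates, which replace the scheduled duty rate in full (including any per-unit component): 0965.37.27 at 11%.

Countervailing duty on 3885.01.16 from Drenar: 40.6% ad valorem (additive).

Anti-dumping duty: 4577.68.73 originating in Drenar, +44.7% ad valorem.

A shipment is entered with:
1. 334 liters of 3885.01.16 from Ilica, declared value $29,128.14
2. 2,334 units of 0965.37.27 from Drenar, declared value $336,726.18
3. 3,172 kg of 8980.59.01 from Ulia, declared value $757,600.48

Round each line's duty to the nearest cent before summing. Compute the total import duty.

Line 1 (3885.01.16, Ilica, 334 liters, $29,128.14):
Base rate for 3885.01.16 is 19% + $1.01/liter.
The additional-duty order on 3885.01.16 targets Drenar, not Ilica; it does not apply.
Duty = $29,128.14 × 19% + 334 × $1.01 = $5,871.69.
Line 2 (0965.37.27, Drenar, 2,334 units, $336,726.18):
Base rate for 0965.37.27 is 20%.
0965.37.27 has an FTA preferential rate, but origin Drenar is not Vinmark; base rate stands.
Duty = $336,726.18 × 20% = $67,345.24.
Line 3 (8980.59.01, Ulia, 3,172 kg, $757,600.48):
Base rate for 8980.59.01 is 7.5%.
Duty = $757,600.48 × 7.5% = $56,820.04.
Total = $5,871.69 + $67,345.24 + $56,820.04 = $130,036.97.

$130,036.97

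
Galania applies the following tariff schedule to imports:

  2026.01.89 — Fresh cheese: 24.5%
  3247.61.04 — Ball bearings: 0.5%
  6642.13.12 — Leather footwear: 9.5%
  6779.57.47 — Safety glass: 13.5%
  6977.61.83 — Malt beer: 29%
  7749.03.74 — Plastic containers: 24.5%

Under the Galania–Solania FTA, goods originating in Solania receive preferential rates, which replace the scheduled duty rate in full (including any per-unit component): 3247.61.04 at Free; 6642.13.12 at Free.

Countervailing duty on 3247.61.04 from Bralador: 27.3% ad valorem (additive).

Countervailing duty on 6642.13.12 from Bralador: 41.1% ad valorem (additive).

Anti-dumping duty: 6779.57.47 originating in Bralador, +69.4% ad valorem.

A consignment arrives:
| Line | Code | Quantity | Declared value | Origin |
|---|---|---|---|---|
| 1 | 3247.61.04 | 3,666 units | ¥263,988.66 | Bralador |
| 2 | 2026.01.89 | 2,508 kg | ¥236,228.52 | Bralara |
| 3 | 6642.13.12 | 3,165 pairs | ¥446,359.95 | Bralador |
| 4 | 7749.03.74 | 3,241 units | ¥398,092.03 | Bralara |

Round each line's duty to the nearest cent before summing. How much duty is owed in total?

¥454,655.52

Line 1 (3247.61.04, Bralador, 3,666 units, ¥263,988.66):
Base rate for 3247.61.04 is 0.5%.
3247.61.04 has an FTA preferential rate, but origin Bralador is not Solania; base rate stands.
Additional duty on 3247.61.04 from Bralador: +27.3%. Applied ad valorem rate: 0.5% + 27.3% = 27.8%.
Duty = ¥263,988.66 × 27.8% = ¥73,388.85.
Line 2 (2026.01.89, Bralara, 2,508 kg, ¥236,228.52):
Base rate for 2026.01.89 is 24.5%.
Duty = ¥236,228.52 × 24.5% = ¥57,875.99.
Line 3 (6642.13.12, Bralador, 3,165 pairs, ¥446,359.95):
Base rate for 6642.13.12 is 9.5%.
6642.13.12 has an FTA preferential rate, but origin Bralador is not Solania; base rate stands.
Additional duty on 6642.13.12 from Bralador: +41.1%. Applied ad valorem rate: 9.5% + 41.1% = 50.6%.
Duty = ¥446,359.95 × 50.6% = ¥225,858.13.
Line 4 (7749.03.74, Bralara, 3,241 units, ¥398,092.03):
Base rate for 7749.03.74 is 24.5%.
Duty = ¥398,092.03 × 24.5% = ¥97,532.55.
Total = ¥73,388.85 + ¥57,875.99 + ¥225,858.13 + ¥97,532.55 = ¥454,655.52.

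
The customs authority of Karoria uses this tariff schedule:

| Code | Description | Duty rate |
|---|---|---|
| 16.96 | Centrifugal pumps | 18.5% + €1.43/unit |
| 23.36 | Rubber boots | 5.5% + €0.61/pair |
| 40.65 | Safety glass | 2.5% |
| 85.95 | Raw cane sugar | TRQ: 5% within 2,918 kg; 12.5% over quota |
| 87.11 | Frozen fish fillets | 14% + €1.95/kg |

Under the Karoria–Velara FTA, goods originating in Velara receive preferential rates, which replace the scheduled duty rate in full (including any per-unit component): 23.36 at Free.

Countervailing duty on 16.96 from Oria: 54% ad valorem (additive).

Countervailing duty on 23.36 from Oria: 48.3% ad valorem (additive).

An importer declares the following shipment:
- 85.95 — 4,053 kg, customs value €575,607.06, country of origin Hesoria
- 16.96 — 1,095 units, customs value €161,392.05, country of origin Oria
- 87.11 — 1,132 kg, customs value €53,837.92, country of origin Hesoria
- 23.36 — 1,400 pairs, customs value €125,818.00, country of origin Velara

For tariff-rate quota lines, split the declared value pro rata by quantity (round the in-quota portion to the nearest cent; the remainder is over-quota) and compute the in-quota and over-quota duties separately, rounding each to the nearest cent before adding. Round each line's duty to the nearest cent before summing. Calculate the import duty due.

Line 1 (85.95, Hesoria, 4,053 kg, €575,607.06):
Code 85.95 is under a tariff-rate quota (threshold 2,918 kg). In-quota: 2,918 kg at 5%; over-quota: 1,135 kg at 12.5%.
Pro-rata value split: in-quota = €575,607.06 × 2,918/4,053 = €414,414.36; over-quota = €575,607.06 − €414,414.36 = €161,192.70.
In-quota duty = €414,414.36 × 5% = €20,720.72. Over-quota duty = €161,192.70 × 12.5% = €20,149.09.
Line duty = €20,720.72 + €20,149.09 = €40,869.81.
Line 2 (16.96, Oria, 1,095 units, €161,392.05):
Base rate for 16.96 is 18.5% + €1.43/unit.
Additional duty on 16.96 from Oria: +54%. Applied ad valorem rate: 18.5% + 54% = 72.5%.
Duty = €161,392.05 × 72.5% + 1,095 × €1.43 = €118,575.09.
Line 3 (87.11, Hesoria, 1,132 kg, €53,837.92):
Base rate for 87.11 is 14% + €1.95/kg.
Duty = €53,837.92 × 14% + 1,132 × €1.95 = €9,744.71.
Line 4 (23.36, Velara, 1,400 pairs, €125,818.00):
Base rate for 23.36 is 5.5% + €0.61/pair.
Origin Velara qualifies under the Karoria–Velara agreement and 23.36 is covered: preferential rate Free applies instead.
The additional-duty order on 23.36 targets Oria, not Velara; it does not apply.
Duty = €125,818.00 × 0% = €0.00.
Total = €40,869.81 + €118,575.09 + €9,744.71 + €0.00 = €169,189.61.

€169,189.61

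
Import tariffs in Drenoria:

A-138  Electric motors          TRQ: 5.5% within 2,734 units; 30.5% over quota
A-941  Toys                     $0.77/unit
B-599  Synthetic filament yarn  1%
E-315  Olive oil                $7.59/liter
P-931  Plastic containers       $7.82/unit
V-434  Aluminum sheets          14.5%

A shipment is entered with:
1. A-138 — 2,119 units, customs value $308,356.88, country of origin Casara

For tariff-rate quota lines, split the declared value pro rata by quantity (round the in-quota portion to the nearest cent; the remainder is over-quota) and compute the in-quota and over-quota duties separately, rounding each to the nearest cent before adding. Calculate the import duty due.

$16,959.63

Line 1 (A-138, Casara, 2,119 units, $308,356.88):
Code A-138 is under a tariff-rate quota (threshold 2,734 units). Quantity 2,119 units is within the quota, so the in-quota rate 5.5% applies to the full value.
Duty = $308,356.88 × 5.5% = $16,959.63.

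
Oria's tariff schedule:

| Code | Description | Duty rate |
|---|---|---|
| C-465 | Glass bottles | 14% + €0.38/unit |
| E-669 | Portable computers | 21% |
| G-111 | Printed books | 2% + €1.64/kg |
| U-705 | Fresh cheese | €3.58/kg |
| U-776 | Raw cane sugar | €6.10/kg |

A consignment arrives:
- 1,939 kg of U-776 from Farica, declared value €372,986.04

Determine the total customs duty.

€11,827.90

Line 1 (U-776, Farica, 1,939 kg, €372,986.04):
Base rate for U-776 is €6.10/kg.
Duty = 1,939 × €6.10 = €11,827.90.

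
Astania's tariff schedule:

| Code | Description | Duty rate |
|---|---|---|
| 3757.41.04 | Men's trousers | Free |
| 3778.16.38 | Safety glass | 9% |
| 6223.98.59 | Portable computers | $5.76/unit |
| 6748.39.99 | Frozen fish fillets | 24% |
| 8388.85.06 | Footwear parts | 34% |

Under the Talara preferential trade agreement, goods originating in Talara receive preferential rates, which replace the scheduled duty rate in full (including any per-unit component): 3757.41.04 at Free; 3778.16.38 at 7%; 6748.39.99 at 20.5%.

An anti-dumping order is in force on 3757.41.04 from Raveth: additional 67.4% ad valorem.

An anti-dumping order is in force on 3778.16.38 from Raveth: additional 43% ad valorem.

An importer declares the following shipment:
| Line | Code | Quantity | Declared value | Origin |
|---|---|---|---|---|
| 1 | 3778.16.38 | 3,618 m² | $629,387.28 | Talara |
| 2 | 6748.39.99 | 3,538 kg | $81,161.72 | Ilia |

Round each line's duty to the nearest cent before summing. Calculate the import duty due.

$63,535.92

Line 1 (3778.16.38, Talara, 3,618 m², $629,387.28):
Base rate for 3778.16.38 is 9%.
Origin Talara qualifies under the Astania–Talara agreement and 3778.16.38 is covered: preferential rate 7% applies instead.
The additional-duty order on 3778.16.38 targets Raveth, not Talara; it does not apply.
Duty = $629,387.28 × 7% = $44,057.11.
Line 2 (6748.39.99, Ilia, 3,538 kg, $81,161.72):
Base rate for 6748.39.99 is 24%.
6748.39.99 has an FTA preferential rate, but origin Ilia is not Talara; base rate stands.
Duty = $81,161.72 × 24% = $19,478.81.
Total = $44,057.11 + $19,478.81 = $63,535.92.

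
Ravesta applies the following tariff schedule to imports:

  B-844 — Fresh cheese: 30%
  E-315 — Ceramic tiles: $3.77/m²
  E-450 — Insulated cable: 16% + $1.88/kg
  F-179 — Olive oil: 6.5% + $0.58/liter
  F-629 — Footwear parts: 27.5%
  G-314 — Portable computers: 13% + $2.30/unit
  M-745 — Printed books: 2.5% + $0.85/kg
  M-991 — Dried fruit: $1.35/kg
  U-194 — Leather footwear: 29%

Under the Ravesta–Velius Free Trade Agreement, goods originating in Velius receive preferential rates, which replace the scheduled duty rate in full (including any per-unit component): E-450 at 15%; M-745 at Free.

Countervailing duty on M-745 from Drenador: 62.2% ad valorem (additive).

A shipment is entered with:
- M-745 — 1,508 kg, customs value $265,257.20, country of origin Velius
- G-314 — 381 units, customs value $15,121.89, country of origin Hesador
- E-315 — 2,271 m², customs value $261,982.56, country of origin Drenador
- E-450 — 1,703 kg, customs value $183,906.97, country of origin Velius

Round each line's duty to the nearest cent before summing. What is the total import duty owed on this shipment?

Line 1 (M-745, Velius, 1,508 kg, $265,257.20):
Base rate for M-745 is 2.5% + $0.85/kg.
Origin Velius qualifies under the Ravesta–Velius agreement and M-745 is covered: preferential rate Free applies instead.
The additional-duty order on M-745 targets Drenador, not Velius; it does not apply.
Duty = $265,257.20 × 0% = $0.00.
Line 2 (G-314, Hesador, 381 units, $15,121.89):
Base rate for G-314 is 13% + $2.30/unit.
Duty = $15,121.89 × 13% + 381 × $2.30 = $2,842.15.
Line 3 (E-315, Drenador, 2,271 m², $261,982.56):
Base rate for E-315 is $3.77/m².
Duty = 2,271 × $3.77 = $8,561.67.
Line 4 (E-450, Velius, 1,703 kg, $183,906.97):
Base rate for E-450 is 16% + $1.88/kg.
Origin Velius qualifies under the Ravesta–Velius agreement and E-450 is covered: preferential rate 15% applies instead.
Duty = $183,906.97 × 15% = $27,586.05.
Total = $0.00 + $2,842.15 + $8,561.67 + $27,586.05 = $38,989.87.

$38,989.87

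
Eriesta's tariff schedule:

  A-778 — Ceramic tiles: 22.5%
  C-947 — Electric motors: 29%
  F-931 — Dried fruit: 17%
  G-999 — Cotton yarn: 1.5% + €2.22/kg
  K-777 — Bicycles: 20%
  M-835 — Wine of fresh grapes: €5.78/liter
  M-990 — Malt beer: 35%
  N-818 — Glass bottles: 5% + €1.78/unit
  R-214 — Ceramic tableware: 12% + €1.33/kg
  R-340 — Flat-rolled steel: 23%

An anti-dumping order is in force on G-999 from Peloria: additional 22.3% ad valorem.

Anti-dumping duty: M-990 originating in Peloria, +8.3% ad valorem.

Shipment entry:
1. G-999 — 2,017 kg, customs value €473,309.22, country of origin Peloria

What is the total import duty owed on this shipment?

Line 1 (G-999, Peloria, 2,017 kg, €473,309.22):
Base rate for G-999 is 1.5% + €2.22/kg.
Additional duty on G-999 from Peloria: +22.3%. Applied ad valorem rate: 1.5% + 22.3% = 23.8%.
Duty = €473,309.22 × 23.8% + 2,017 × €2.22 = €117,125.33.

€117,125.33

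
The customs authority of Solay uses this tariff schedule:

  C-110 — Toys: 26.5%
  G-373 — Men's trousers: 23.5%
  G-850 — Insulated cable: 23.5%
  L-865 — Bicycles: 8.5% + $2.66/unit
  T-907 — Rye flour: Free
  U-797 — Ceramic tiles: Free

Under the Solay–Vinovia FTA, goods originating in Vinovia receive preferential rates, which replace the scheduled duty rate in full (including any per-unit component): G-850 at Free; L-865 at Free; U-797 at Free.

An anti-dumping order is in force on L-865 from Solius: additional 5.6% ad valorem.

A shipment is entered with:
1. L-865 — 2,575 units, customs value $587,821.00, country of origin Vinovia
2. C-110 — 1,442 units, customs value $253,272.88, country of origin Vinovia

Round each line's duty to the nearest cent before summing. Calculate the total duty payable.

Line 1 (L-865, Vinovia, 2,575 units, $587,821.00):
Base rate for L-865 is 8.5% + $2.66/unit.
Origin Vinovia qualifies under the Solay–Vinovia agreement and L-865 is covered: preferential rate Free applies instead.
The additional-duty order on L-865 targets Solius, not Vinovia; it does not apply.
Duty = $587,821.00 × 0% = $0.00.
Line 2 (C-110, Vinovia, 1,442 units, $253,272.88):
Base rate for C-110 is 26.5%.
Origin Vinovia is the FTA partner but C-110 is not on the preference list; base rate stands.
Duty = $253,272.88 × 26.5% = $67,117.31.
Total = $0.00 + $67,117.31 = $67,117.31.

$67,117.31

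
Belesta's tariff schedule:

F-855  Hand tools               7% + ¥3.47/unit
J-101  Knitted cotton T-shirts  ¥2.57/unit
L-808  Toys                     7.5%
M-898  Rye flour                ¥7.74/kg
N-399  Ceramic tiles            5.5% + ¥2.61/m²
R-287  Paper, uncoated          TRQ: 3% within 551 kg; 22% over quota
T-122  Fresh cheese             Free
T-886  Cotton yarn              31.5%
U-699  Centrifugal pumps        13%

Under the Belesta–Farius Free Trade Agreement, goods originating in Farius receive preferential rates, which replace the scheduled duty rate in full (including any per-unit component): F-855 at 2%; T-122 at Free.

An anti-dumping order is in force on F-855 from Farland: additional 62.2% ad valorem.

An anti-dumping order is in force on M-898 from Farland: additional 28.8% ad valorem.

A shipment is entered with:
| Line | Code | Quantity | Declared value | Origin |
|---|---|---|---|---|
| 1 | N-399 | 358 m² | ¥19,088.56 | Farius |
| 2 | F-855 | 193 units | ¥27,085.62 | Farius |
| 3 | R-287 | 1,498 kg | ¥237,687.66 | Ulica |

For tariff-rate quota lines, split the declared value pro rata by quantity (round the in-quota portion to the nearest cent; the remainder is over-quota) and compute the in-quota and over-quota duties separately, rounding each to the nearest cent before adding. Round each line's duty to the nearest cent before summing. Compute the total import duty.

¥38,206.09

Line 1 (N-399, Farius, 358 m², ¥19,088.56):
Base rate for N-399 is 5.5% + ¥2.61/m².
Origin Farius is the FTA partner but N-399 is not on the preference list; base rate stands.
Duty = ¥19,088.56 × 5.5% + 358 × ¥2.61 = ¥1,984.25.
Line 2 (F-855, Farius, 193 units, ¥27,085.62):
Base rate for F-855 is 7% + ¥3.47/unit.
Origin Farius qualifies under the Belesta–Farius agreement and F-855 is covered: preferential rate 2% applies instead.
The additional-duty order on F-855 targets Farland, not Farius; it does not apply.
Duty = ¥27,085.62 × 2% = ¥541.71.
Line 3 (R-287, Ulica, 1,498 kg, ¥237,687.66):
Code R-287 is under a tariff-rate quota (threshold 551 kg). In-quota: 551 kg at 3%; over-quota: 947 kg at 22%.
Pro-rata value split: in-quota = ¥237,687.66 × 551/1,498 = ¥87,427.17; over-quota = ¥237,687.66 − ¥87,427.17 = ¥150,260.49.
In-quota duty = ¥87,427.17 × 3% = ¥2,622.82. Over-quota duty = ¥150,260.49 × 22% = ¥33,057.31.
Line duty = ¥2,622.82 + ¥33,057.31 = ¥35,680.13.
Total = ¥1,984.25 + ¥541.71 + ¥35,680.13 = ¥38,206.09.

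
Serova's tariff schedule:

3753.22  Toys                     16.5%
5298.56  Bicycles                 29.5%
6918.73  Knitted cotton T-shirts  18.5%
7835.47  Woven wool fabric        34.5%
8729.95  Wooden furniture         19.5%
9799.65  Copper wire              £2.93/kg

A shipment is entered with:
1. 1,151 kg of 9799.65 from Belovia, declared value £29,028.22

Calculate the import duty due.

£3,372.43

Line 1 (9799.65, Belovia, 1,151 kg, £29,028.22):
Base rate for 9799.65 is £2.93/kg.
Duty = 1,151 × £2.93 = £3,372.43.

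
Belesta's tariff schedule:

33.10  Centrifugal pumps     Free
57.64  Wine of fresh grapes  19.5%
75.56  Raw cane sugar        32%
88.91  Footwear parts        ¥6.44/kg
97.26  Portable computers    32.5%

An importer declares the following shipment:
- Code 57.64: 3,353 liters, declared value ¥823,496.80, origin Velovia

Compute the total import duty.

Line 1 (57.64, Velovia, 3,353 liters, ¥823,496.80):
Base rate for 57.64 is 19.5%.
Duty = ¥823,496.80 × 19.5% = ¥160,581.88.

¥160,581.88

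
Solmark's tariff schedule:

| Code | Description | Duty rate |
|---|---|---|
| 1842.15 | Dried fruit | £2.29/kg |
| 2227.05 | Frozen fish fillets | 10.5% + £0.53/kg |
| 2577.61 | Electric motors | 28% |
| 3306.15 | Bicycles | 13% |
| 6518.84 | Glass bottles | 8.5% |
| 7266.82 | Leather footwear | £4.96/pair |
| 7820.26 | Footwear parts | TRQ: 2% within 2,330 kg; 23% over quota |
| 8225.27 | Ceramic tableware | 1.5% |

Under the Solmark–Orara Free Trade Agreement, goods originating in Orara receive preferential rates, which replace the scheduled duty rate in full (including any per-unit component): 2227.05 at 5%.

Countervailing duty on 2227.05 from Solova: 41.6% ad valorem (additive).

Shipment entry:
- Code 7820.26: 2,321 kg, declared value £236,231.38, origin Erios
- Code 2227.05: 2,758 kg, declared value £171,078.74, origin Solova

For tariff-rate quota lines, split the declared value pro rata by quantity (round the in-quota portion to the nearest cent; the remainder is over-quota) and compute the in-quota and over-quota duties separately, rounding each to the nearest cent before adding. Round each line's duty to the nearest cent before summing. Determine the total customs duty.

Line 1 (7820.26, Erios, 2,321 kg, £236,231.38):
Code 7820.26 is under a tariff-rate quota (threshold 2,330 kg). Quantity 2,321 kg is within the quota, so the in-quota rate 2% applies to the full value.
Duty = £236,231.38 × 2% = £4,724.63.
Line 2 (2227.05, Solova, 2,758 kg, £171,078.74):
Base rate for 2227.05 is 10.5% + £0.53/kg.
2227.05 has an FTA preferential rate, but origin Solova is not Orara; base rate stands.
Additional duty on 2227.05 from Solova: +41.6%. Applied ad valorem rate: 10.5% + 41.6% = 52.1%.
Duty = £171,078.74 × 52.1% + 2,758 × £0.53 = £90,593.76.
Total = £4,724.63 + £90,593.76 = £95,318.39.

£95,318.39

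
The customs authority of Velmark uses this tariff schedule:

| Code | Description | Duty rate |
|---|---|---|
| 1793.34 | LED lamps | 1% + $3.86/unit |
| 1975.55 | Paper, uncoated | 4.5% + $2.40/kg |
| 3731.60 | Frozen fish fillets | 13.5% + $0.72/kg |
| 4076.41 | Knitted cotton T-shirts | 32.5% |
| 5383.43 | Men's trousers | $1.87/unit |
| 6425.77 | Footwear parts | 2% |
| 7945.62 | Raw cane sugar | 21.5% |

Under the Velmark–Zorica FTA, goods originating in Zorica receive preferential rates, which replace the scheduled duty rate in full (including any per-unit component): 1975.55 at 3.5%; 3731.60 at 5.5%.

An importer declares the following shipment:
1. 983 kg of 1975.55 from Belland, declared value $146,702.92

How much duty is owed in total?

Line 1 (1975.55, Belland, 983 kg, $146,702.92):
Base rate for 1975.55 is 4.5% + $2.40/kg.
1975.55 has an FTA preferential rate, but origin Belland is not Zorica; base rate stands.
Duty = $146,702.92 × 4.5% + 983 × $2.40 = $8,960.83.

$8,960.83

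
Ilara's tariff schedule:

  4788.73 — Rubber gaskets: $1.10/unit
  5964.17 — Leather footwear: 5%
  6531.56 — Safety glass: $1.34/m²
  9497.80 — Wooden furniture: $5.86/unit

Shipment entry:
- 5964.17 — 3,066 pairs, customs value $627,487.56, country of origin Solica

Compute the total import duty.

Line 1 (5964.17, Solica, 3,066 pairs, $627,487.56):
Base rate for 5964.17 is 5%.
Duty = $627,487.56 × 5% = $31,374.38.

$31,374.38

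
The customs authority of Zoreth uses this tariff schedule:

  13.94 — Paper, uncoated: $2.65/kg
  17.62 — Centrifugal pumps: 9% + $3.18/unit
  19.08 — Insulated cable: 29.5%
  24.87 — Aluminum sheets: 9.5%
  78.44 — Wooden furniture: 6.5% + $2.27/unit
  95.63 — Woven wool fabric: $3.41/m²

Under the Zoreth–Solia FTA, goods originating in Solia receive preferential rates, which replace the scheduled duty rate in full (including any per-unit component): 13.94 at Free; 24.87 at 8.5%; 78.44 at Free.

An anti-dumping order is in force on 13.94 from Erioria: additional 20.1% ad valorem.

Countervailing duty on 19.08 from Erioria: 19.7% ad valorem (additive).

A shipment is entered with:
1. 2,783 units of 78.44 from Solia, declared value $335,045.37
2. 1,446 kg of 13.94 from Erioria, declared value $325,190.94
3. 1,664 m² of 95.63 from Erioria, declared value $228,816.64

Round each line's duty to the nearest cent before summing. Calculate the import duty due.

Line 1 (78.44, Solia, 2,783 units, $335,045.37):
Base rate for 78.44 is 6.5% + $2.27/unit.
Origin Solia qualifies under the Zoreth–Solia agreement and 78.44 is covered: preferential rate Free applies instead.
Duty = $335,045.37 × 0% = $0.00.
Line 2 (13.94, Erioria, 1,446 kg, $325,190.94):
Base rate for 13.94 is $2.65/kg.
13.94 has an FTA preferential rate, but origin Erioria is not Solia; base rate stands.
Additional duty on 13.94 from Erioria: +20.1% ad valorem. Applied ad valorem rate = 20.1%.
Duty = $325,190.94 × 20.1% + 1,446 × $2.65 = $69,195.28.
Line 3 (95.63, Erioria, 1,664 m², $228,816.64):
Base rate for 95.63 is $3.41/m².
Duty = 1,664 × $3.41 = $5,674.24.
Total = $0.00 + $69,195.28 + $5,674.24 = $74,869.52.

$74,869.52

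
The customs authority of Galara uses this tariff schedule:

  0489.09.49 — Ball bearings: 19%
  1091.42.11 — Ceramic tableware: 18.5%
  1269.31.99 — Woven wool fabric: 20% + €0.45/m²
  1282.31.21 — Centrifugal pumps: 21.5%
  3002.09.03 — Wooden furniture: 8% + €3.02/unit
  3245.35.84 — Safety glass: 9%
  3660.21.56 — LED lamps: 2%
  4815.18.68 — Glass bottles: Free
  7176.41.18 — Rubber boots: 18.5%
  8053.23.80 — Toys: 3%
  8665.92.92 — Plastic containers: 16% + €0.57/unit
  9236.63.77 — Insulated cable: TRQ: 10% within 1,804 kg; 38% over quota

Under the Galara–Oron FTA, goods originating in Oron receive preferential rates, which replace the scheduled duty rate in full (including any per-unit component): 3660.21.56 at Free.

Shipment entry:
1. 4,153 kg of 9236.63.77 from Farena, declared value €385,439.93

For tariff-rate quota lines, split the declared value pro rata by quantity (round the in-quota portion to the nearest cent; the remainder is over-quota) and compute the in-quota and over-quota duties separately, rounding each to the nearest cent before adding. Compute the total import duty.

€99,586.98

Line 1 (9236.63.77, Farena, 4,153 kg, €385,439.93):
Code 9236.63.77 is under a tariff-rate quota (threshold 1,804 kg). In-quota: 1,804 kg at 10%; over-quota: 2,349 kg at 38%.
Pro-rata value split: in-quota = €385,439.93 × 1,804/4,153 = €167,429.24; over-quota = €385,439.93 − €167,429.24 = €218,010.69.
In-quota duty = €167,429.24 × 10% = €16,742.92. Over-quota duty = €218,010.69 × 38% = €82,844.06.
Line duty = €16,742.92 + €82,844.06 = €99,586.98.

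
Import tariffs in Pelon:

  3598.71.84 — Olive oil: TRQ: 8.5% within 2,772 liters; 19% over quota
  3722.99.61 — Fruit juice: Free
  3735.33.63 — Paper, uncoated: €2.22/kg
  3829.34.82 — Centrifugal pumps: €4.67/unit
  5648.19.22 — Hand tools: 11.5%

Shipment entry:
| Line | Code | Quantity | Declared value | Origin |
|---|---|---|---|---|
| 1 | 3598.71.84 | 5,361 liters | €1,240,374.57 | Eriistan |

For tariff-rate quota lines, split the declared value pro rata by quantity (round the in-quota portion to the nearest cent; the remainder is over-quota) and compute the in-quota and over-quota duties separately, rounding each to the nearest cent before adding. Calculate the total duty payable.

€168,328.62

Line 1 (3598.71.84, Eriistan, 5,361 liters, €1,240,374.57):
Code 3598.71.84 is under a tariff-rate quota (threshold 2,772 liters). In-quota: 2,772 liters at 8.5%; over-quota: 2,589 liters at 19%.
Pro-rata value split: in-quota = €1,240,374.57 × 2,772/5,361 = €641,357.64; over-quota = €1,240,374.57 − €641,357.64 = €599,016.93.
In-quota duty = €641,357.64 × 8.5% = €54,515.40. Over-quota duty = €599,016.93 × 19% = €113,813.22.
Line duty = €54,515.40 + €113,813.22 = €168,328.62.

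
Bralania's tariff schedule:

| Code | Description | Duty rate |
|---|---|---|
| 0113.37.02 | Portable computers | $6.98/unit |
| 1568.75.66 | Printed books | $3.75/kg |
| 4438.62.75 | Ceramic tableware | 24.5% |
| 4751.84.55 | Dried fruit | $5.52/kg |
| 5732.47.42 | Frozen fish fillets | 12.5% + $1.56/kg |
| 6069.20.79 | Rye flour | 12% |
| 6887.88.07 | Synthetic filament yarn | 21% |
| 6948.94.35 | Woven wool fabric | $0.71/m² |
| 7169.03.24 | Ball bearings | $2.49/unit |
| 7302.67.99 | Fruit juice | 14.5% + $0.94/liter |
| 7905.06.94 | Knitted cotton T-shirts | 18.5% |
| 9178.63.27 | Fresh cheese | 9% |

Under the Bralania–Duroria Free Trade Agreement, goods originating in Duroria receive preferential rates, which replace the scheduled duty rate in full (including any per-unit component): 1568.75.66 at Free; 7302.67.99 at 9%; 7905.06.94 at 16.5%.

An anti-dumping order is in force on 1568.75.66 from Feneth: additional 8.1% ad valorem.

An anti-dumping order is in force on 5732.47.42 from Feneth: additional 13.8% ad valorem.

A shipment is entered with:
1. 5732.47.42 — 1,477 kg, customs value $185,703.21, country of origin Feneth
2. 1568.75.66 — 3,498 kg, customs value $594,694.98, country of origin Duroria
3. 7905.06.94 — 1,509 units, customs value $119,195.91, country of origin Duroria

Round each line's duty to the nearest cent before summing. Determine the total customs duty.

$70,811.39

Line 1 (5732.47.42, Feneth, 1,477 kg, $185,703.21):
Base rate for 5732.47.42 is 12.5% + $1.56/kg.
Additional duty on 5732.47.42 from Feneth: +13.8%. Applied ad valorem rate: 12.5% + 13.8% = 26.3%.
Duty = $185,703.21 × 26.3% + 1,477 × $1.56 = $51,144.06.
Line 2 (1568.75.66, Duroria, 3,498 kg, $594,694.98):
Base rate for 1568.75.66 is $3.75/kg.
Origin Duroria qualifies under the Bralania–Duroria agreement and 1568.75.66 is covered: preferential rate Free applies instead.
The additional-duty order on 1568.75.66 targets Feneth, not Duroria; it does not apply.
Duty = $594,694.98 × 0% = $0.00.
Line 3 (7905.06.94, Duroria, 1,509 units, $119,195.91):
Base rate for 7905.06.94 is 18.5%.
Origin Duroria qualifies under the Bralania–Duroria agreement and 7905.06.94 is covered: preferential rate 16.5% applies instead.
Duty = $119,195.91 × 16.5% = $19,667.33.
Total = $51,144.06 + $0.00 + $19,667.33 = $70,811.39.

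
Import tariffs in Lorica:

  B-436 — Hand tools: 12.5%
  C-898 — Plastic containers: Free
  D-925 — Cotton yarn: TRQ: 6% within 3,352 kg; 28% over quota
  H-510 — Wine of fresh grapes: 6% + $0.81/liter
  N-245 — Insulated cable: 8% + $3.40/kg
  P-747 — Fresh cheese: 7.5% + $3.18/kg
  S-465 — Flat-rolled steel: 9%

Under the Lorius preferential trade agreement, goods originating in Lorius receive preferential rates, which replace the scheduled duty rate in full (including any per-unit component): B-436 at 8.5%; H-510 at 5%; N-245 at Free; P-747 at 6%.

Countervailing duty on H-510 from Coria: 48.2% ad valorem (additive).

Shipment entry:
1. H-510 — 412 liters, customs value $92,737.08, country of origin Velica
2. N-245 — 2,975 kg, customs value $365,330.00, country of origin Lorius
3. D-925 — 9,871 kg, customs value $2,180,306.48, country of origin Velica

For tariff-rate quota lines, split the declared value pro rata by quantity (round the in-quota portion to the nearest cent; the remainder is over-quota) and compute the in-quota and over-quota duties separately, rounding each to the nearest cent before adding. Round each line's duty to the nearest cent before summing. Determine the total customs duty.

Line 1 (H-510, Velica, 412 liters, $92,737.08):
Base rate for H-510 is 6% + $0.81/liter.
H-510 has an FTA preferential rate, but origin Velica is not Lorius; base rate stands.
The additional-duty order on H-510 targets Coria, not Velica; it does not apply.
Duty = $92,737.08 × 6% + 412 × $0.81 = $5,897.94.
Line 2 (N-245, Lorius, 2,975 kg, $365,330.00):
Base rate for N-245 is 8% + $3.40/kg.
Origin Lorius qualifies under the Lorica–Lorius agreement and N-245 is covered: preferential rate Free applies instead.
Duty = $365,330.00 × 0% = $0.00.
Line 3 (D-925, Velica, 9,871 kg, $2,180,306.48):
Code D-925 is under a tariff-rate quota (threshold 3,352 kg). In-quota: 3,352 kg at 6%; over-quota: 6,519 kg at 28%.
Pro-rata value split: in-quota = $2,180,306.48 × 3,352/9,871 = $740,389.76; over-quota = $2,180,306.48 − $740,389.76 = $1,439,916.72.
In-quota duty = $740,389.76 × 6% = $44,423.39. Over-quota duty = $1,439,916.72 × 28% = $403,176.68.
Line duty = $44,423.39 + $403,176.68 = $447,600.07.
Total = $5,897.94 + $0.00 + $447,600.07 = $453,498.01.

$453,498.01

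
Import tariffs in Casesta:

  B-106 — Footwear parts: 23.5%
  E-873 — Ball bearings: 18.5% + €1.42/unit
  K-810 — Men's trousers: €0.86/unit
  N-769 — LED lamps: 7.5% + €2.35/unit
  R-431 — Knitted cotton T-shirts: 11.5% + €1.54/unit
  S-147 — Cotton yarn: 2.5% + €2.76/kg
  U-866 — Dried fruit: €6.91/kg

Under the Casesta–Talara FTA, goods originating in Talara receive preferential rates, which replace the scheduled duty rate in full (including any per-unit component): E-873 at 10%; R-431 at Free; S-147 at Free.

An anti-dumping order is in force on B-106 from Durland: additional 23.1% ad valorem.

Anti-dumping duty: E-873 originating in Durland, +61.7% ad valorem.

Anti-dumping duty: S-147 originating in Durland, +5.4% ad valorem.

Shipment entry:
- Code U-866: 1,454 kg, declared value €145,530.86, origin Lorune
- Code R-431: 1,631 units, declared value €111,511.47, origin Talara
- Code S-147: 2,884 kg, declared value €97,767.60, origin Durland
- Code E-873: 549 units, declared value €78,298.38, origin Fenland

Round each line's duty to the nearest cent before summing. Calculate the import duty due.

Line 1 (U-866, Lorune, 1,454 kg, €145,530.86):
Base rate for U-866 is €6.91/kg.
Duty = 1,454 × €6.91 = €10,047.14.
Line 2 (R-431, Talara, 1,631 units, €111,511.47):
Base rate for R-431 is 11.5% + €1.54/unit.
Origin Talara qualifies under the Casesta–Talara agreement and R-431 is covered: preferential rate Free applies instead.
Duty = €111,511.47 × 0% = €0.00.
Line 3 (S-147, Durland, 2,884 kg, €97,767.60):
Base rate for S-147 is 2.5% + €2.76/kg.
S-147 has an FTA preferential rate, but origin Durland is not Talara; base rate stands.
Additional duty on S-147 from Durland: +5.4%. Applied ad valorem rate: 2.5% + 5.4% = 7.9%.
Duty = €97,767.60 × 7.9% + 2,884 × €2.76 = €15,683.48.
Line 4 (E-873, Fenland, 549 units, €78,298.38):
Base rate for E-873 is 18.5% + €1.42/unit.
E-873 has an FTA preferential rate, but origin Fenland is not Talara; base rate stands.
The additional-duty order on E-873 targets Durland, not Fenland; it does not apply.
Duty = €78,298.38 × 18.5% + 549 × €1.42 = €15,264.78.
Total = €10,047.14 + €0.00 + €15,683.48 + €15,264.78 = €40,995.40.

€40,995.40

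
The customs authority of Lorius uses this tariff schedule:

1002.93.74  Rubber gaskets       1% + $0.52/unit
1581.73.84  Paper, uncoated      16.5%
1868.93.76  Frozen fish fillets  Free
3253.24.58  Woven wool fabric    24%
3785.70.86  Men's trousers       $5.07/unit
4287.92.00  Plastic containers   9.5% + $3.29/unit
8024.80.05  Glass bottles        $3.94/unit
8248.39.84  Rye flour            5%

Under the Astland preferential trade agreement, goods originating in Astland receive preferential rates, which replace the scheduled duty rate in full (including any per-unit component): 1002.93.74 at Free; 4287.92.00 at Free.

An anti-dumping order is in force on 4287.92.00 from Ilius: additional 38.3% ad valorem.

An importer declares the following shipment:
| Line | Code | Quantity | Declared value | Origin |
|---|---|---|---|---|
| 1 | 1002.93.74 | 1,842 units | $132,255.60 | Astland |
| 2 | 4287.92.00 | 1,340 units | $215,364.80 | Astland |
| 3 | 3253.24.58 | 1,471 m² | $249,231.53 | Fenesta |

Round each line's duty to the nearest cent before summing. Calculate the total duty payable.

$59,815.57

Line 1 (1002.93.74, Astland, 1,842 units, $132,255.60):
Base rate for 1002.93.74 is 1% + $0.52/unit.
Origin Astland qualifies under the Lorius–Astland agreement and 1002.93.74 is covered: preferential rate Free applies instead.
Duty = $132,255.60 × 0% = $0.00.
Line 2 (4287.92.00, Astland, 1,340 units, $215,364.80):
Base rate for 4287.92.00 is 9.5% + $3.29/unit.
Origin Astland qualifies under the Lorius–Astland agreement and 4287.92.00 is covered: preferential rate Free applies instead.
The additional-duty order on 4287.92.00 targets Ilius, not Astland; it does not apply.
Duty = $215,364.80 × 0% = $0.00.
Line 3 (3253.24.58, Fenesta, 1,471 m², $249,231.53):
Base rate for 3253.24.58 is 24%.
Duty = $249,231.53 × 24% = $59,815.57.
Total = $0.00 + $0.00 + $59,815.57 = $59,815.57.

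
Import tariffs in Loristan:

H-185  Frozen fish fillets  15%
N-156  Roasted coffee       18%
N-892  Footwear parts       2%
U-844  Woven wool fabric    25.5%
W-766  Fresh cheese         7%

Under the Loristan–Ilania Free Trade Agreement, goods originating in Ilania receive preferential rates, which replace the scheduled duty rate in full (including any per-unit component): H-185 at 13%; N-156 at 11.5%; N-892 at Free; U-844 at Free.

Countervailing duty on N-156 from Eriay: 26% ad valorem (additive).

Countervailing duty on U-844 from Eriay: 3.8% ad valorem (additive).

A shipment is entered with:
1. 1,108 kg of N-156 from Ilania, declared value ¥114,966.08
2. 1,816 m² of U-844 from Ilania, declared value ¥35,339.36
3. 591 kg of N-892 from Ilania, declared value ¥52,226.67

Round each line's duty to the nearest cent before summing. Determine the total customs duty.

¥13,221.10

Line 1 (N-156, Ilania, 1,108 kg, ¥114,966.08):
Base rate for N-156 is 18%.
Origin Ilania qualifies under the Loristan–Ilania agreement and N-156 is covered: preferential rate 11.5% applies instead.
The additional-duty order on N-156 targets Eriay, not Ilania; it does not apply.
Duty = ¥114,966.08 × 11.5% = ¥13,221.10.
Line 2 (U-844, Ilania, 1,816 m², ¥35,339.36):
Base rate for U-844 is 25.5%.
Origin Ilania qualifies under the Loristan–Ilania agreement and U-844 is covered: preferential rate Free applies instead.
The additional-duty order on U-844 targets Eriay, not Ilania; it does not apply.
Duty = ¥35,339.36 × 0% = ¥0.00.
Line 3 (N-892, Ilania, 591 kg, ¥52,226.67):
Base rate for N-892 is 2%.
Origin Ilania qualifies under the Loristan–Ilania agreement and N-892 is covered: preferential rate Free applies instead.
Duty = ¥52,226.67 × 0% = ¥0.00.
Total = ¥13,221.10 + ¥0.00 + ¥0.00 = ¥13,221.10.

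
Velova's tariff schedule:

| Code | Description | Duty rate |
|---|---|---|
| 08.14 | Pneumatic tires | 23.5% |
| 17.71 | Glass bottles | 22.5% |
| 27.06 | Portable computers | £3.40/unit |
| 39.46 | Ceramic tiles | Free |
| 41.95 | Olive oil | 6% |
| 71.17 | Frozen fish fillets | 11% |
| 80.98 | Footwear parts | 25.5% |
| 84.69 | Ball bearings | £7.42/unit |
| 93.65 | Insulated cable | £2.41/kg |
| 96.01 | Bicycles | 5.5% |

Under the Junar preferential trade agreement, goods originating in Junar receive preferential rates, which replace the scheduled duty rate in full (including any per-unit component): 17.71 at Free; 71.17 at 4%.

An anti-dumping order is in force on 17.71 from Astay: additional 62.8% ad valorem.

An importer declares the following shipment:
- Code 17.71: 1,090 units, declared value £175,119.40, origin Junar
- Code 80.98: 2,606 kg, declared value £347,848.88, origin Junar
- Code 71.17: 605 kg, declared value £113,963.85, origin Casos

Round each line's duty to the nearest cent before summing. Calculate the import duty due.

Line 1 (17.71, Junar, 1,090 units, £175,119.40):
Base rate for 17.71 is 22.5%.
Origin Junar qualifies under the Velova–Junar agreement and 17.71 is covered: preferential rate Free applies instead.
The additional-duty order on 17.71 targets Astay, not Junar; it does not apply.
Duty = £175,119.40 × 0% = £0.00.
Line 2 (80.98, Junar, 2,606 kg, £347,848.88):
Base rate for 80.98 is 25.5%.
Origin Junar is the FTA partner but 80.98 is not on the preference list; base rate stands.
Duty = £347,848.88 × 25.5% = £88,701.46.
Line 3 (71.17, Casos, 605 kg, £113,963.85):
Base rate for 71.17 is 11%.
71.17 has an FTA preferential rate, but origin Casos is not Junar; base rate stands.
Duty = £113,963.85 × 11% = £12,536.02.
Total = £0.00 + £88,701.46 + £12,536.02 = £101,237.48.

£101,237.48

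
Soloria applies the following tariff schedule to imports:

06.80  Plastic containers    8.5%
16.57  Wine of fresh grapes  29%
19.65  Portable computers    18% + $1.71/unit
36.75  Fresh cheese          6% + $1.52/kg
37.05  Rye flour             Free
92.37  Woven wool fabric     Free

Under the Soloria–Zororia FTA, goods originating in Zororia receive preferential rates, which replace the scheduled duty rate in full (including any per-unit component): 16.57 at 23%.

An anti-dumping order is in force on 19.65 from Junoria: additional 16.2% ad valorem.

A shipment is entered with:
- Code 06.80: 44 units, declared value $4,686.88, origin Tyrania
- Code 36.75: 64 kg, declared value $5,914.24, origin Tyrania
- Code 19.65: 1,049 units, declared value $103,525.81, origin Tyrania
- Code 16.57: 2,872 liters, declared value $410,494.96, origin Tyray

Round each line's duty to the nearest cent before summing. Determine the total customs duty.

Line 1 (06.80, Tyrania, 44 units, $4,686.88):
Base rate for 06.80 is 8.5%.
Duty = $4,686.88 × 8.5% = $398.38.
Line 2 (36.75, Tyrania, 64 kg, $5,914.24):
Base rate for 36.75 is 6% + $1.52/kg.
Duty = $5,914.24 × 6% + 64 × $1.52 = $452.13.
Line 3 (19.65, Tyrania, 1,049 units, $103,525.81):
Base rate for 19.65 is 18% + $1.71/unit.
The additional-duty order on 19.65 targets Junoria, not Tyrania; it does not apply.
Duty = $103,525.81 × 18% + 1,049 × $1.71 = $20,428.44.
Line 4 (16.57, Tyray, 2,872 liters, $410,494.96):
Base rate for 16.57 is 29%.
16.57 has an FTA preferential rate, but origin Tyray is not Zororia; base rate stands.
Duty = $410,494.96 × 29% = $119,043.54.
Total = $398.38 + $452.13 + $20,428.44 + $119,043.54 = $140,322.49.

$140,322.49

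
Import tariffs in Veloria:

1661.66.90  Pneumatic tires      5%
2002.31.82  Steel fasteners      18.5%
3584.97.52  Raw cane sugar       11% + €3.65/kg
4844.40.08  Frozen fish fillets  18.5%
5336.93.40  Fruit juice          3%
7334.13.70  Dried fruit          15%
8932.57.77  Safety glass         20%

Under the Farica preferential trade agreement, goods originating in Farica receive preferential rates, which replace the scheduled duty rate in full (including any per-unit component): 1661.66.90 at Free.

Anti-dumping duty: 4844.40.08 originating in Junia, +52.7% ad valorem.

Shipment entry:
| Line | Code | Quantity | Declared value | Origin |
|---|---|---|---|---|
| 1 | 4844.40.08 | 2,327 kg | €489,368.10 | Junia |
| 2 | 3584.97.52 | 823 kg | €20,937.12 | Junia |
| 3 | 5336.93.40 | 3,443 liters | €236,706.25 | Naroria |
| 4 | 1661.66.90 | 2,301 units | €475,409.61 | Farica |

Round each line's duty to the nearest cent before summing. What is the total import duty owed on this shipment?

€360,838.31

Line 1 (4844.40.08, Junia, 2,327 kg, €489,368.10):
Base rate for 4844.40.08 is 18.5%.
Additional duty on 4844.40.08 from Junia: +52.7%. Applied ad valorem rate: 18.5% + 52.7% = 71.2%.
Duty = €489,368.10 × 71.2% = €348,430.09.
Line 2 (3584.97.52, Junia, 823 kg, €20,937.12):
Base rate for 3584.97.52 is 11% + €3.65/kg.
Duty = €20,937.12 × 11% + 823 × €3.65 = €5,307.03.
Line 3 (5336.93.40, Naroria, 3,443 liters, €236,706.25):
Base rate for 5336.93.40 is 3%.
Duty = €236,706.25 × 3% = €7,101.19.
Line 4 (1661.66.90, Farica, 2,301 units, €475,409.61):
Base rate for 1661.66.90 is 5%.
Origin Farica qualifies under the Veloria–Farica agreement and 1661.66.90 is covered: preferential rate Free applies instead.
Duty = €475,409.61 × 0% = €0.00.
Total = €348,430.09 + €5,307.03 + €7,101.19 + €0.00 = €360,838.31.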